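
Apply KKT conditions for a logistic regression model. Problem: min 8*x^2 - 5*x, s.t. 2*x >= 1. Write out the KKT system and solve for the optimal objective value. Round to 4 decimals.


Step 1: Try lambda = 0 (constraint inactive).
x_unc = 5/(2*8) = 0.3125
Check: 2*0.3125 = 0.625 < 1 -- violated!
Step 2: Constraint must be active: 2*x = 1
x* = 1/2 = 0.5
lambda = (2*8*0.5 - 5)/2 = 1.5
Step 3: Compute optimal value.
f(x*) = 8*0.5^2 - 5*0.5 = -0.5


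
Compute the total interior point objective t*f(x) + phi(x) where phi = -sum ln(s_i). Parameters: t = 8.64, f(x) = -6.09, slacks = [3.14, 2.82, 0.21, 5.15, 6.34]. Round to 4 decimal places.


Step 1: Compute log-barrier.
ln values: [1.1442, 1.0367, -1.5606, 1.639, 1.8469]
phi = -(1.1442 + 1.0367 - 1.5606 + 1.639 + 1.8469) = -4.1062
Step 2: Compute augmented objective.
t*f(x) = 8.64*-6.09 = -52.6176
Total = -52.6176 - 4.1062 = -56.7238


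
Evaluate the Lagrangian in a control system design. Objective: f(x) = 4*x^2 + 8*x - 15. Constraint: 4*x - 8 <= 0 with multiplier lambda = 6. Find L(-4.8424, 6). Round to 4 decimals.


Step 1: Evaluate f(x).
f(-4.8424) = 4*(-4.8424)^2 + 8*(-4.8424) - 15 = 40.0562
Step 2: Evaluate g(x).
g(-4.8424) = 4*-4.8424 - 8 = -27.3696
Step 3: Compute Lagrangian.
L = 40.0562 + 6*-27.3696 = -124.1614


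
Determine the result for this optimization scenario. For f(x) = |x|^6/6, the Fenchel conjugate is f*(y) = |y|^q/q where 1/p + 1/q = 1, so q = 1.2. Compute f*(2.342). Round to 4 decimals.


The conjugate exponent q satisfies 1/p + 1/q = 1.
p = 6, so q = 6/(6 - 1) = 1.2
|y|^q = 2.342^1.2 = 2.7765
f*(2.342) = 2.7765 / 1.2 = 2.3138


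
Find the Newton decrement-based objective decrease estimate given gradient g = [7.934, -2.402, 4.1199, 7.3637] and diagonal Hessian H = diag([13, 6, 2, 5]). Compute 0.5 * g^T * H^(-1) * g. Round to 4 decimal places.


Step 1: H is diagonal, so H^(-1) * g = [0.6103, -0.4003, 2.06, 1.4727].
Step 2: g^T H^(-1) g = sum_i g_i^2 / H_ii
  = (7.934)^2/13 + (-2.402)^2/6 + (4.1199)^2/2 + (7.3637)^2/5
  = 4.8422 + 0.9616 + 8.4868 + 10.8448 = 25.1354
Step 3: Objective decrease = 0.5 * g^T H^(-1) g = 12.5677


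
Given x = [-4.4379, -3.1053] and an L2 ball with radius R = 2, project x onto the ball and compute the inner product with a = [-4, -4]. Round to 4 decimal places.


Step 1: Compute ||x|| (intermediates to 6 decimals).
||x|| = sqrt((-4.4379)^2 + (-3.1053)^2) = 5.416442
Step 2: Project.
Since ||x|| > R, scale = R/||x|| = 2/5.416442 = 0.369246, proj(x) = scale * x
proj(x) = [-1.638677, -1.14662]
Step 3: Dot product.
a^T * proj(x) = -4*(-1.638677) - 4*(-1.14662) = 11.1412


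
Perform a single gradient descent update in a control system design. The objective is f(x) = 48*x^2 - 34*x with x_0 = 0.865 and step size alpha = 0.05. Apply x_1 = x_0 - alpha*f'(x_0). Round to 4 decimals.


We compute the gradient at x_0 and apply the update.
f'(x) = 96*x - 34
f'(0.865) = 96*0.865 - 34 = 49.04
x_1 = 0.865 - 0.05*49.04 = -1.587


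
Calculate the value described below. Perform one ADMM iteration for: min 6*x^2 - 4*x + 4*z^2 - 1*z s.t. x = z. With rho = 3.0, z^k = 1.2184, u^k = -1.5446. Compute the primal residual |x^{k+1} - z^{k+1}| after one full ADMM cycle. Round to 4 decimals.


ADMM iteration with rho = 3.0, z^k = 1.2184, u^k = -1.5446
Step 1: x-update.
Minimize 6*x^2 - 4*x + (3.0/2)*(x - 1.2184 - 1.5446)^2
FOC: (2*6 + 3.0)*x = 4 + 3.0*(1.2184 + 1.5446)
x^{k+1} = 0.8193
Step 2: z-update.
Minimize 4*z^2 - 1*z + (3.0/2)*(0.8193 - z - 1.5446)^2
FOC: (2*4 + 3.0)*z = 1 + 3.0*(0.8193 - 1.5446)
z^{k+1} = -0.1069
Step 3: u-update.
u^{k+1} = -1.5446 + 0.8193 + 0.1069 = -0.6184
Step 4: Primal residual = |0.8193 + 0.1069| = 0.9262


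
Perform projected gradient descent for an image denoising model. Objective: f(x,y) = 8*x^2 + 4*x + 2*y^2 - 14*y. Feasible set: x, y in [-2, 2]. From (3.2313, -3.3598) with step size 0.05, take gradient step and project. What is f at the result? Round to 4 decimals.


Step 1: Compute gradient at (3.2313, -3.3598).
grad_x = 2*8*3.2313 + 4 = 55.7008
grad_y = 2*2*-3.3598 - 14 = -27.4392
Step 2: Gradient step.
x_raw = 3.2313 - 0.05*55.7008 = 0.4463
y_raw = -3.3598 - 0.05*-27.4392 = -1.9878
Step 3: Project onto [-2, 2].
x_proj = clip(0.4463) = 0.4463
y_proj = clip(-1.9878) = -1.9878
Step 4: Evaluate f.
f(0.4463, -1.9878) = 39.111


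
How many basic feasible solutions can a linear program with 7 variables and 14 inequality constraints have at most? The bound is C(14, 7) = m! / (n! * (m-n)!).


Each vertex corresponds to some choice of n active constraints out of m, so the number of vertices is at most C(m, n) = m! / (n!(m-n)!).
m = 14, n = 7
Numerator: 14 * 13 * 12 * 11 * 10 * 9 * 8
Denominator: 7! = 5040
C(14, 7) = 3432


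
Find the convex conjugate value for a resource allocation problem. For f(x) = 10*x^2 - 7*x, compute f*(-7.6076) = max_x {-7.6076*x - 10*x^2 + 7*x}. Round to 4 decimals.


f*(y) = sup_x {y*x - a*x^2 - b*x} = sup_x {(y-b)*x - a*x^2}
FOC: (y - b) - 2a*x = 0 => x* = (y - b)/(2a)
x* = (-7.6076 + 7)/(2*10) = -0.0304
f*(-7.6076) = (y-b)^2/(4a) = (-7.6076 + 7)^2/(4*10)
= 0.3692/40 = 0.0092


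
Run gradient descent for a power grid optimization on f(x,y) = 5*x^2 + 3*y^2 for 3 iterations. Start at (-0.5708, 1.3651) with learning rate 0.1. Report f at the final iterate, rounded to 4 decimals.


Gradient descent on f(x,y) = 5*x^2 + 3*y^2.
Starting point: (-0.5708, 1.3651), alpha = 0.1
Step 1: grad_x = 2*5*-0.5708 = -5.708, grad_y = 2*3*1.3651 = 8.1906
  x_1 = -0.5708 - 0.1*-5.708 = 0.0
  y_1 = 1.3651 - 0.1*8.1906 = 0.546
Step 2: grad_x = 2*5*0.0 = 0.0, grad_y = 2*3*0.546 = 3.2762
  x_2 = 0.0 - 0.1*0.0 = 0.0
  y_2 = 0.546 - 0.1*3.2762 = 0.2184
Step 3: grad_x = 2*5*0.0 = 0.0, grad_y = 2*3*0.2184 = 1.3105
  x_3 = 0.0 - 0.1*0.0 = 0.0
  y_3 = 0.2184 - 0.1*1.3105 = 0.0874
f(0.0, 0.0874) = 5*0.0^2 + 3*0.0874^2 = 0.0229


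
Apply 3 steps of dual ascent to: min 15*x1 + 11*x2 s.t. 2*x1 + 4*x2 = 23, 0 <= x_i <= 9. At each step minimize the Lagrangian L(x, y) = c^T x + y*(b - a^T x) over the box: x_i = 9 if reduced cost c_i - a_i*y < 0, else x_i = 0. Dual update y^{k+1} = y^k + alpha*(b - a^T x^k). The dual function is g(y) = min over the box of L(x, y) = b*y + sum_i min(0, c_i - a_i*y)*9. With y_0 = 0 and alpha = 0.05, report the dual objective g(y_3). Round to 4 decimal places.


Dual ascent for LP: min 15*x1 + 11*x2, 2*x1 + 4*x2 = 23, 0 <= x_i <= 9
Step 1: y^k = 0.0, reduced costs: (15.0, 11.0)
  x^k = (0.0, 0.0), subgradient = b - a^T x = 23.0
  y^{k+1} = 0.0 + 0.05*23.0 = 1.15
Step 2: y^k = 1.15, reduced costs: (12.7, 6.4)
  x^k = (0.0, 0.0), subgradient = b - a^T x = 23.0
  y^{k+1} = 1.15 + 0.05*23.0 = 2.3
Step 3: y^k = 2.3, reduced costs: (10.4, 1.8)
  x^k = (0.0, 0.0), subgradient = b - a^T x = 23.0
  y^{k+1} = 2.3 + 0.05*23.0 = 3.45
Dual objective at y_3 = 3.45: reduced costs (8.1, -2.8), box minimizer x = (0.0, 9.0)
g(y_3) = b*y + (c1 - a1*y)*x1 + (c2 - a2*y)*x2 = 23*3.45 + 8.1*0.0 + (-2.8)*9.0 = 79.35 + 0.0 - 25.2 = 54.15


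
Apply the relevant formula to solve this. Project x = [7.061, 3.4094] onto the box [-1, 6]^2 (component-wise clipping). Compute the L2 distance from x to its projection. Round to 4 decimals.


Project each component onto [-1, 6].
clip(7.061) = 6.0, clip(3.4094) = 3.4094
Projection = [6.0, 3.4094]
Squared diffs: [1.1257, 0.0]
Distance = sqrt(1.1257) = 1.061


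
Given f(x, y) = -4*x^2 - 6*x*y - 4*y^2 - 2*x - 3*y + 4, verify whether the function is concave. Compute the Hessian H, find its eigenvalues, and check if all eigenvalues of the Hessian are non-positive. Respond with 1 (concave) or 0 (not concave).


The Hessian of f(x,y) = -4*x^2 - 6*x*y - 4*y^2 - 2*x - 3*y + 4 is:
H = [[-8, -6], [-6, -8]]
Trace = -8 - 8 = -16
Determinant = -8*-8 - (-6)^2 = 28
Discriminant = (-16)^2 - 4*28 = 144.0
Eigenvalues: lambda_1 = -14.0, lambda_2 = -2.0
The function is concave.

1


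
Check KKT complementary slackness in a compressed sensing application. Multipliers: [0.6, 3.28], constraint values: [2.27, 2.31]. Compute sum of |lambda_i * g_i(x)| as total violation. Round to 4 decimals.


KKT complementary slackness check:
lambda_1 * g_1 = 0.6 * 2.27 = 1.362
lambda_2 * g_2 = 3.28 * 2.31 = 7.5768
Total violation = 1.362 + 7.5768 = 8.9388


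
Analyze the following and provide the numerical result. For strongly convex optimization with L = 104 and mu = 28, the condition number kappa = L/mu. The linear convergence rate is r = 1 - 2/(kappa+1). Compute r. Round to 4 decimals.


Step 1: Compute the condition number.
kappa = L/mu = 104/28 = 3.7143
Step 2: Compute the convergence rate.
r = 1 - 2/(kappa + 1) = 1 - 2*mu/(L + mu) = (L - mu)/(L + mu) = 76/132 = 0.5758


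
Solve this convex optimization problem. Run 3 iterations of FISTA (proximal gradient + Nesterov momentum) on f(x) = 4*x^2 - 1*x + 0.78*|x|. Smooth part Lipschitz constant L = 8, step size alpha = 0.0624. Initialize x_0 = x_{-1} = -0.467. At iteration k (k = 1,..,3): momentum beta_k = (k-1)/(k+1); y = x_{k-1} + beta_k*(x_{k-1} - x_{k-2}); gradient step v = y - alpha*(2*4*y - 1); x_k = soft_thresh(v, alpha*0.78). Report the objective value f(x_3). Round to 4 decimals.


FISTA on f(x) = 4*x^2 - 1*x + 0.78*|x|
L = 8, alpha = 0.0624
Iteration 1: beta = 0.0, y = -0.467 + 0.0*(-0.467 + 0.467) = -0.467
  grad(y) = -4.736, v = y - alpha*grad = -0.1715
  prox(v) = soft_thresh(-0.1715, 0.0487) = -0.1228
Iteration 2: beta = 0.3333, y = -0.1228 + 0.3333*(-0.1228 + 0.467) = -0.0081
  grad(y) = -1.0646, v = y - alpha*grad = 0.0584
  prox(v) = soft_thresh(0.0584, 0.0487) = 0.0097
Iteration 3: beta = 0.5, y = 0.0097 + 0.5*(0.0097 + 0.1228) = 0.0759
  grad(y) = -0.3925, v = y - alpha*grad = 0.1004
  prox(v) = soft_thresh(0.1004, 0.0487) = 0.0518
f(x_3) = 4*0.0518^2 - 1*0.0518 + 0.78*|0.0518| = -0.0007


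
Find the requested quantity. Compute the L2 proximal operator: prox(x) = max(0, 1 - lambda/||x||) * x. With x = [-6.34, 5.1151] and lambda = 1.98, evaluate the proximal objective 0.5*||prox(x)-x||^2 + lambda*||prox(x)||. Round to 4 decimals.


Step 1: Compute ||x||.
||x|| = 8.1462
Step 2: Compute scaling factor.
scale = max(0, 1 - 1.98/8.1462) = 0.7569
Step 3: prox(x) = [-4.799, 3.8718]
||prox(x)|| = 6.1662
Step 4: Proximal objective.
0.5*||prox-x||^2 = 1.9602
lambda*||prox|| = 12.2091
Total = 14.1692


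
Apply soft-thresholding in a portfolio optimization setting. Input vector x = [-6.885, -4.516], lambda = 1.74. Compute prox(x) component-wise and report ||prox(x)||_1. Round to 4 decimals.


Soft-thresholding with lambda = 1.74:
prox(-6.885) = sign(-6.885)*max(|-6.885| - 1.74, 0) = -5.145
prox(-4.516) = sign(-4.516)*max(|-4.516| - 1.74, 0) = -2.776
prox(x) = [-5.145, -2.776]
||prox(x)||_1 = 5.145 + 2.776 = 7.921


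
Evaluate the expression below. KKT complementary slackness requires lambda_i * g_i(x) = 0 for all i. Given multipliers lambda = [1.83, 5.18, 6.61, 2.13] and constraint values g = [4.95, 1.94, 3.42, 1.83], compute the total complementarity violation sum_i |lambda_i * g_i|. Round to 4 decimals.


KKT complementary slackness check:
lambda_1 * g_1 = 1.83 * 4.95 = 9.0585
lambda_2 * g_2 = 5.18 * 1.94 = 10.0492
lambda_3 * g_3 = 6.61 * 3.42 = 22.6062
lambda_4 * g_4 = 2.13 * 1.83 = 3.8979
Total violation = 9.0585 + 10.0492 + 22.6062 + 3.8979 = 45.6118


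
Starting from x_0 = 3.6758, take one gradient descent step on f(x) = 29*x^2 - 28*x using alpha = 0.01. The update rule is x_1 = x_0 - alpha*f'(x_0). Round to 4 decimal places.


We compute the gradient at x_0 and apply the update.
f'(x) = 58*x - 28
f'(3.6758) = 58*3.6758 - 28 = 185.1964
x_1 = 3.6758 - 0.01*185.1964 = 1.8238


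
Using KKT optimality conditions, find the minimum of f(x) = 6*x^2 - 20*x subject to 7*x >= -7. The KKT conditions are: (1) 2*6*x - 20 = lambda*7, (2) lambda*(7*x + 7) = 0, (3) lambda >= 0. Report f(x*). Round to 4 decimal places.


Step 1: Try lambda = 0 (constraint inactive).
Stationarity: 2*6*x - 20 = 0
x* = 20/(2*6) = 5/3 = 1.6667 (rounded; the exact value 5/3 is used below)
Check constraint: 7*1.6667 = 11.6669 >= -7 -- satisfied.
Step 2: Compute optimal value.
f(x*) = 6*(5/3)^2 - 20*(5/3) = -16.6667


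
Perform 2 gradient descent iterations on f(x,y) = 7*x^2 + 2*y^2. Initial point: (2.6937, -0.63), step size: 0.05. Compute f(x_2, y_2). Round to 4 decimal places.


Gradient descent on f(x,y) = 7*x^2 + 2*y^2.
Starting point: (2.6937, -0.63), alpha = 0.05
Step 1: grad_x = 2*7*2.6937 = 37.7118, grad_y = 2*2*-0.63 = -2.52
  x_1 = 2.6937 - 0.05*37.7118 = 0.8081
  y_1 = -0.63 - 0.05*-2.52 = -0.504
Step 2: grad_x = 2*7*0.8081 = 11.3135, grad_y = 2*2*-0.504 = -2.016
  x_2 = 0.8081 - 0.05*11.3135 = 0.2424
  y_2 = -0.504 - 0.05*-2.016 = -0.4032
f(0.2424, -0.4032) = 7*0.2424^2 + 2*(-0.4032)^2 = 0.7366


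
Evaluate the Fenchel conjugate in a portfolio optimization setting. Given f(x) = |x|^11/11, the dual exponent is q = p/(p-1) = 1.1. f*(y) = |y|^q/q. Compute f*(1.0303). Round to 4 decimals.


The conjugate exponent q satisfies 1/p + 1/q = 1.
p = 11, so q = 11/(11 - 1) = 1.1
|y|^q = 1.0303^1.1 = 1.0334
f*(1.0303) = 1.0334 / 1.1 = 0.9394


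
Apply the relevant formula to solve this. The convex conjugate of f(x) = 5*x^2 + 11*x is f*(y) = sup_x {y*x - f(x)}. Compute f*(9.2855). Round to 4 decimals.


f*(y) = sup_x {y*x - a*x^2 - b*x} = sup_x {(y-b)*x - a*x^2}
FOC: (y - b) - 2a*x = 0 => x* = (y - b)/(2a)
x* = (9.2855 - 11)/(2*5) = -0.1715
f*(9.2855) = (y-b)^2/(4a) = (9.2855 - 11)^2/(4*5)
= 2.9395/20 = 0.147


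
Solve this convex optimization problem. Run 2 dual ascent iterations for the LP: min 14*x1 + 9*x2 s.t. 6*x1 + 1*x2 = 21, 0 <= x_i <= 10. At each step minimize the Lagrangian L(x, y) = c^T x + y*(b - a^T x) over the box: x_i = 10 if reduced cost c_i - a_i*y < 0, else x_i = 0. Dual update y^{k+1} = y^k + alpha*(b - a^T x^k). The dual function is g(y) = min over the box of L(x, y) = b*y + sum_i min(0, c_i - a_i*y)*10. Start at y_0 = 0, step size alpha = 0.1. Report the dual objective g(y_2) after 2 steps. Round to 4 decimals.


Dual ascent for LP: min 14*x1 + 9*x2, 6*x1 + 1*x2 = 21, 0 <= x_i <= 10
Step 1: y^k = 0.0, reduced costs: (14.0, 9.0)
  x^k = (0.0, 0.0), subgradient = b - a^T x = 21.0
  y^{k+1} = 0.0 + 0.1*21.0 = 2.1
Step 2: y^k = 2.1, reduced costs: (1.4, 6.9)
  x^k = (0.0, 0.0), subgradient = b - a^T x = 21.0
  y^{k+1} = 2.1 + 0.1*21.0 = 4.2
Dual objective at y_2 = 4.2: reduced costs (-11.2, 4.8), box minimizer x = (10.0, 0.0)
g(y_2) = b*y + (c1 - a1*y)*x1 + (c2 - a2*y)*x2 = 21*4.2 + (-11.2)*10.0 + 4.8*0.0 = 88.2 - 112.0 + 0.0 = -23.8


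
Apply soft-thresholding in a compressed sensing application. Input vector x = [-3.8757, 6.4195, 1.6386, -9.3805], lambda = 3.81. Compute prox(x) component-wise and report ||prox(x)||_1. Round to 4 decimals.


Soft-thresholding with lambda = 3.81:
prox(-3.8757) = sign(-3.8757)*max(|-3.8757| - 3.81, 0) = -0.0657
prox(6.4195) = sign(6.4195)*max(|6.4195| - 3.81, 0) = 2.6095
prox(1.6386) = sign(1.6386)*max(|1.6386| - 3.81, 0) = 0.0
prox(-9.3805) = sign(-9.3805)*max(|-9.3805| - 3.81, 0) = -5.5705
prox(x) = [-0.0657, 2.6095, 0.0, -5.5705]
||prox(x)||_1 = 0.0657 + 2.6095 + 0.0 + 5.5705 = 8.2457


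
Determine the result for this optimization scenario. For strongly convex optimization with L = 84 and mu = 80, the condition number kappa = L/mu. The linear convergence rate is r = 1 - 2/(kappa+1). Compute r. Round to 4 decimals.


Step 1: Compute the condition number.
kappa = L/mu = 84/80 = 1.05
Step 2: Compute the convergence rate.
r = 1 - 2/(kappa + 1) = 1 - 2*mu/(L + mu) = (L - mu)/(L + mu) = 4/164 = 0.0244


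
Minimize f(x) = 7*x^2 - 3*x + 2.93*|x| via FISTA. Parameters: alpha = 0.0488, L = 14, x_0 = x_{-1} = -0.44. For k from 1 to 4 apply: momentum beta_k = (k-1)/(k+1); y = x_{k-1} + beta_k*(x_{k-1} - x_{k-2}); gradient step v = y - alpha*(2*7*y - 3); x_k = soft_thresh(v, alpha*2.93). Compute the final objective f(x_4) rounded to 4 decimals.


FISTA on f(x) = 7*x^2 - 3*x + 2.93*|x|
L = 14, alpha = 0.0488
Iteration 1: beta = 0.0, y = -0.44 + 0.0*(-0.44 + 0.44) = -0.44
  grad(y) = -9.16, v = y - alpha*grad = 0.007
  prox(v) = soft_thresh(0.007, 0.143) = 0.0
Iteration 2: beta = 0.3333, y = 0.0 + 0.3333*(0.0 + 0.44) = 0.1467
  grad(y) = -0.9467, v = y - alpha*grad = 0.1929
  prox(v) = soft_thresh(0.1929, 0.143) = 0.0499
Iteration 3: beta = 0.5, y = 0.0499 + 0.5*(0.0499 - 0.0) = 0.0748
  grad(y) = -1.9525, v = y - alpha*grad = 0.1701
  prox(v) = soft_thresh(0.1701, 0.143) = 0.0271
Iteration 4: beta = 0.6, y = 0.0271 + 0.6*(0.0271 - 0.0499) = 0.0135
  grad(y) = -2.8115, v = y - alpha*grad = 0.1507
  prox(v) = soft_thresh(0.1507, 0.143) = 0.0077
f(x_4) = 7*0.0077^2 - 3*0.0077 + 2.93*|0.0077| = -0.0001


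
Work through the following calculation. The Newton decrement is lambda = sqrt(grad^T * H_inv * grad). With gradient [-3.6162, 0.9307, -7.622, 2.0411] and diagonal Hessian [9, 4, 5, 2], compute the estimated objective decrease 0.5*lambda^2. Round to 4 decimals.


Step 1: H is diagonal, so H^(-1) * g = [-0.4018, 0.2327, -1.5244, 1.0206].
Step 2: g^T H^(-1) g = sum_i g_i^2 / H_ii
  = (-3.6162)^2/9 + (0.9307)^2/4 + (-7.622)^2/5 + (2.0411)^2/2
  = 1.453 + 0.2166 + 11.619 + 2.083 = 15.3716
Step 3: Objective decrease = 0.5 * g^T H^(-1) g = 7.6858


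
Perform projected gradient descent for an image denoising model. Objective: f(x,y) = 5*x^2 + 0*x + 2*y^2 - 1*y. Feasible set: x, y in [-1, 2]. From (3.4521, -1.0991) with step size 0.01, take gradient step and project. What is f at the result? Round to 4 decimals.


Step 1: Compute gradient at (3.4521, -1.0991).
grad_x = 2*5*3.4521 + 0 = 34.521
grad_y = 2*2*-1.0991 - 1 = -5.3964
Step 2: Gradient step.
x_raw = 3.4521 - 0.01*34.521 = 3.1069
y_raw = -1.0991 - 0.01*-5.3964 = -1.0451
Step 3: Project onto [-1, 2].
x_proj = clip(3.1069) = 2.0
y_proj = clip(-1.0451) = -1.0
Step 4: Evaluate f.
f(2.0, -1.0) = 23.0


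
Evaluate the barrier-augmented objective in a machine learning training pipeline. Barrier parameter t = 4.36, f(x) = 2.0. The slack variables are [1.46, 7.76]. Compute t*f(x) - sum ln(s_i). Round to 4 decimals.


Step 1: Compute log-barrier.
ln values: [0.3784, 2.049]
phi = -(0.3784 + 2.049) = -2.4274
Step 2: Compute augmented objective.
t*f(x) = 4.36*2.0 = 8.72
Total = 8.72 - 2.4274 = 6.2926


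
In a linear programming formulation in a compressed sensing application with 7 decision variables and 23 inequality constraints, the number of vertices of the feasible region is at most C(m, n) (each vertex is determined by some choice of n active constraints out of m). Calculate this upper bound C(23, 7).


Each vertex corresponds to some choice of n active constraints out of m, so the number of vertices is at most C(m, n) = m! / (n!(m-n)!).
m = 23, n = 7
Numerator: 23 * 22 * 21 * 20 * 19 * 18 * 17
Denominator: 7! = 5040
C(23, 7) = 245157


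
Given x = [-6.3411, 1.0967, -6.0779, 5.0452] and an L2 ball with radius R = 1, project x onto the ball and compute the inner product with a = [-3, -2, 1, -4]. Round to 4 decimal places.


Step 1: Compute ||x|| (intermediates to 6 decimals).
||x|| = sqrt((-6.3411)^2 + 1.0967^2 + (-6.0779)^2 + 5.0452^2) = 10.188582
Step 2: Project.
Since ||x|| > R, scale = R/||x|| = 1/10.188582 = 0.098149, proj(x) = scale * x
proj(x) = [-0.622373, 0.10764, -0.59654, 0.495181]
Step 3: Dot product.
a^T * proj(x) = -3*(-0.622373) - 2*0.10764 + 1*(-0.59654) - 4*0.495181 = -0.9254


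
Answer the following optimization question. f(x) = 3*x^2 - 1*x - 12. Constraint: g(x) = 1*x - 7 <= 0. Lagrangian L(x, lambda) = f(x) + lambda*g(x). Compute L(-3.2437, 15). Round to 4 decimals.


Step 1: Evaluate f(x).
f(-3.2437) = 3*(-3.2437)^2 - 1*(-3.2437) - 12 = 22.8085
Step 2: Evaluate g(x).
g(-3.2437) = 1*-3.2437 - 7 = -10.2437
Step 3: Compute Lagrangian.
L = 22.8085 + 15*-10.2437 = -130.847


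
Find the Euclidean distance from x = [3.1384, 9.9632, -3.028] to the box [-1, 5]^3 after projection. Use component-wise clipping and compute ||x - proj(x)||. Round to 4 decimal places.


Project each component onto [-1, 5].
clip(3.1384) = 3.1384, clip(9.9632) = 5.0, clip(-3.028) = -1.0
Projection = [3.1384, 5.0, -1.0]
Squared diffs: [0.0, 24.6334, 4.1128]
Distance = sqrt(28.7462) = 5.3615


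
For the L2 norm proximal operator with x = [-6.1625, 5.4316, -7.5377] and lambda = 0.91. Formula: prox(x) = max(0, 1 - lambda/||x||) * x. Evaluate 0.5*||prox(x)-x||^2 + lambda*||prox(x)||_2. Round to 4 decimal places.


Step 1: Compute ||x||.
||x|| = 11.1488
Step 2: Compute scaling factor.
scale = max(0, 1 - 0.91/11.1488) = 0.9184
Step 3: prox(x) = [-5.6595, 4.9883, -6.9224]
||prox(x)|| = 10.2388
Step 4: Proximal objective.
0.5*||prox-x||^2 = 0.4141
lambda*||prox|| = 9.3173
Total = 9.7314


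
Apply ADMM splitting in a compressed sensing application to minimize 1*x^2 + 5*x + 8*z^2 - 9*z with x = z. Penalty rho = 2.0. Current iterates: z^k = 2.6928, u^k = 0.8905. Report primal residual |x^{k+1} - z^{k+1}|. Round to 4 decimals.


ADMM iteration with rho = 2.0, z^k = 2.6928, u^k = 0.8905
Step 1: x-update.
Minimize 1*x^2 + 5*x + (2.0/2)*(x - 2.6928 + 0.8905)^2
FOC: (2*1 + 2.0)*x = -5 + 2.0*(2.6928 - 0.8905)
x^{k+1} = -0.3489
Step 2: z-update.
Minimize 8*z^2 - 9*z + (2.0/2)*(-0.3489 - z + 0.8905)^2
FOC: (2*8 + 2.0)*z = 9 + 2.0*(-0.3489 + 0.8905)
z^{k+1} = 0.5602
Step 3: u-update.
u^{k+1} = 0.8905 - 0.3489 - 0.5602 = -0.0185
Step 4: Primal residual = |-0.3489 - 0.5602| = 0.909


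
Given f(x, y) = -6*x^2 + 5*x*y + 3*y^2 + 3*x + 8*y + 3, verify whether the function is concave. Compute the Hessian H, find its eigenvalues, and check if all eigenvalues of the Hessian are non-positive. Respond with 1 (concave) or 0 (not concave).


The Hessian of f(x,y) = -6*x^2 + 5*x*y + 3*y^2 + 3*x + 8*y + 3 is:
H = [[-12, 5], [5, 6]]
Trace = -12 + 6 = -6
Determinant = -12*6 - (5)^2 = -97
Discriminant = (-6)^2 - 4*-97 = 424.0
Eigenvalues: lambda_1 = -13.2956, lambda_2 = 7.2956
The function is not concave.

0


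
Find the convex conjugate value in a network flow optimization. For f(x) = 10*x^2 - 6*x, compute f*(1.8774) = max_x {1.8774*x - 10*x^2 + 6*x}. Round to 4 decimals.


f*(y) = sup_x {y*x - a*x^2 - b*x} = sup_x {(y-b)*x - a*x^2}
FOC: (y - b) - 2a*x = 0 => x* = (y - b)/(2a)
x* = (1.8774 + 6)/(2*10) = 0.3939
f*(1.8774) = (y-b)^2/(4a) = (1.8774 + 6)^2/(4*10)
= 62.0534/40 = 1.5513


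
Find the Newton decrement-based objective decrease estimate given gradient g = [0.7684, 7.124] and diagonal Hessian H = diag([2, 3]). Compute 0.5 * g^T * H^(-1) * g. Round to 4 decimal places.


Step 1: H is diagonal, so H^(-1) * g = [0.3842, 2.3747].
Step 2: g^T H^(-1) g = sum_i g_i^2 / H_ii
  = (0.7684)^2/2 + (7.124)^2/3
  = 0.2952 + 16.9171 = 17.2123
Step 3: Objective decrease = 0.5 * g^T H^(-1) g = 8.6062


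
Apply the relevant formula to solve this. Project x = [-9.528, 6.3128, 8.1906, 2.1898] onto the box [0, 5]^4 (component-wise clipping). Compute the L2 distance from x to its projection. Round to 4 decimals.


Project each component onto [0, 5].
clip(-9.528) = 0.0, clip(6.3128) = 5.0, clip(8.1906) = 5.0, clip(2.1898) = 2.1898
Projection = [0.0, 5.0, 5.0, 2.1898]
Squared diffs: [90.7828, 1.7234, 10.1799, 0.0]
Distance = sqrt(102.6861) = 10.1334


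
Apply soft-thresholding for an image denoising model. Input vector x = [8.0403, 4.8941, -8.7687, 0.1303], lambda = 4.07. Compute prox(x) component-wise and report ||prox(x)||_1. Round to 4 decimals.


Soft-thresholding with lambda = 4.07:
prox(8.0403) = sign(8.0403)*max(|8.0403| - 4.07, 0) = 3.9703
prox(4.8941) = sign(4.8941)*max(|4.8941| - 4.07, 0) = 0.8241
prox(-8.7687) = sign(-8.7687)*max(|-8.7687| - 4.07, 0) = -4.6987
prox(0.1303) = sign(0.1303)*max(|0.1303| - 4.07, 0) = 0.0
prox(x) = [3.9703, 0.8241, -4.6987, 0.0]
||prox(x)||_1 = 3.9703 + 0.8241 + 4.6987 + 0.0 = 9.4931


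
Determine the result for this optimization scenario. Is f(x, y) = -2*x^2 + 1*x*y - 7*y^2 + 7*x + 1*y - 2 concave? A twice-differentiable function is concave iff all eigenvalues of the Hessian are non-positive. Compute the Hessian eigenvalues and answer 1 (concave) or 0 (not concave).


The Hessian of f(x,y) = -2*x^2 + 1*x*y - 7*y^2 + 7*x + 1*y - 2 is:
H = [[-4, 1], [1, -14]]
Trace = -4 - 14 = -18
Determinant = -4*-14 - (1)^2 = 55
Discriminant = (-18)^2 - 4*55 = 104.0
Eigenvalues: lambda_1 = -14.099, lambda_2 = -3.901
The function is concave.

1


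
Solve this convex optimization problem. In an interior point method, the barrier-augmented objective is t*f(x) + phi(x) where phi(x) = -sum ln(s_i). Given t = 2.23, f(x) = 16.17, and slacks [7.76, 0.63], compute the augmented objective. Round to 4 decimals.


Step 1: Compute log-barrier.
ln values: [2.049, -0.462]
phi = -(2.049 - 0.462) = -1.5869
Step 2: Compute augmented objective.
t*f(x) = 2.23*16.17 = 36.0591
Total = 36.0591 - 1.5869 = 34.4722


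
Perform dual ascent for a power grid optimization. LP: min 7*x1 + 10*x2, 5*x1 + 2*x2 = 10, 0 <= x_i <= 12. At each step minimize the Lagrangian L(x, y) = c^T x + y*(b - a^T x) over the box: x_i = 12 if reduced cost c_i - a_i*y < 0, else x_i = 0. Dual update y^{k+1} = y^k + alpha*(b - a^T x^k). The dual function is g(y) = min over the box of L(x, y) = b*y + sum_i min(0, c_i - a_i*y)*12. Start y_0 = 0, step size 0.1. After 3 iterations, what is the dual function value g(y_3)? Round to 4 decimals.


Dual ascent for LP: min 7*x1 + 10*x2, 5*x1 + 2*x2 = 10, 0 <= x_i <= 12
Step 1: y^k = 0.0, reduced costs: (7.0, 10.0)
  x^k = (0.0, 0.0), subgradient = b - a^T x = 10.0
  y^{k+1} = 0.0 + 0.1*10.0 = 1.0
Step 2: y^k = 1.0, reduced costs: (2.0, 8.0)
  x^k = (0.0, 0.0), subgradient = b - a^T x = 10.0
  y^{k+1} = 1.0 + 0.1*10.0 = 2.0
Step 3: y^k = 2.0, reduced costs: (-3.0, 6.0)
  x^k = (12.0, 0.0), subgradient = b - a^T x = -50.0
  y^{k+1} = 2.0 + 0.1*-50.0 = -3.0
Dual objective at y_3 = -3.0: reduced costs (22.0, 16.0), box minimizer x = (0.0, 0.0)
g(y_3) = b*y + (c1 - a1*y)*x1 + (c2 - a2*y)*x2 = 10*(-3.0) + 22.0*0.0 + 16.0*0.0 = -30.0 + 0.0 + 0.0 = -30.0


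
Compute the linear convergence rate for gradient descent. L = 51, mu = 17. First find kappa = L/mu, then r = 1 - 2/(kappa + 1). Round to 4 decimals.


Step 1: Compute the condition number.
kappa = L/mu = 51/17 = 3.0
Step 2: Compute the convergence rate.
r = 1 - 2/(kappa + 1) = 1 - 2*mu/(L + mu) = (L - mu)/(L + mu) = 34/68 = 0.5


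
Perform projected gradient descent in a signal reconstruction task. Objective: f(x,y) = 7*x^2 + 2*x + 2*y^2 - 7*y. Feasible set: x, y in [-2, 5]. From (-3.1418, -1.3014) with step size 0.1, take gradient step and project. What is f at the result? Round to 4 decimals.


Step 1: Compute gradient at (-3.1418, -1.3014).
grad_x = 2*7*-3.1418 + 2 = -41.9852
grad_y = 2*2*-1.3014 - 7 = -12.2056
Step 2: Gradient step.
x_raw = -3.1418 - 0.1*-41.9852 = 1.0567
y_raw = -1.3014 - 0.1*-12.2056 = -0.0808
Step 3: Project onto [-2, 5].
x_proj = clip(1.0567) = 1.0567
y_proj = clip(-0.0808) = -0.0808
Step 4: Evaluate f.
f(1.0567, -0.0808) = 10.509


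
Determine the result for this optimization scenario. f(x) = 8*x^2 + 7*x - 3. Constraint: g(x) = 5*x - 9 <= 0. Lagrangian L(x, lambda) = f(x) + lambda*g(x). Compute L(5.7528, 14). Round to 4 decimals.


Step 1: Evaluate f(x).
f(5.7528) = 8*5.7528^2 + 7*5.7528 - 3 = 302.0273
Step 2: Evaluate g(x).
g(5.7528) = 5*5.7528 - 9 = 19.764
Step 3: Compute Lagrangian.
L = 302.0273 + 14*19.764 = 578.7233


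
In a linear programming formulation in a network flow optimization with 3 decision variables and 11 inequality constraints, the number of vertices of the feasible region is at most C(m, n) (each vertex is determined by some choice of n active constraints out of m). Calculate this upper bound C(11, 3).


Each vertex corresponds to some choice of n active constraints out of m, so the number of vertices is at most C(m, n) = m! / (n!(m-n)!).
m = 11, n = 3
Numerator: 11 * 10 * 9
Denominator: 3! = 6
C(11, 3) = 165


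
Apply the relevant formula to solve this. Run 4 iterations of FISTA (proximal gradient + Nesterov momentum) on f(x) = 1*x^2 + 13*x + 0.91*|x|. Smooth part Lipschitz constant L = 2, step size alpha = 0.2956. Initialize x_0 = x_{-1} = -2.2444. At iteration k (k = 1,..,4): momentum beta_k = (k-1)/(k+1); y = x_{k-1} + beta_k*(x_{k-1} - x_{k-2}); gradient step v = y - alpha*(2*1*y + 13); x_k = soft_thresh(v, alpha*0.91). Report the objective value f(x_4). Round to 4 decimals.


FISTA on f(x) = 1*x^2 + 13*x + 0.91*|x|
L = 2, alpha = 0.2956
Iteration 1: beta = 0.0, y = -2.2444 + 0.0*(-2.2444 + 2.2444) = -2.2444
  grad(y) = 8.5112, v = y - alpha*grad = -4.7603
  prox(v) = soft_thresh(-4.7603, 0.269) = -4.4913
Iteration 2: beta = 0.3333, y = -4.4913 + 0.3333*(-4.4913 + 2.2444) = -5.2403
  grad(y) = 2.5194, v = y - alpha*grad = -5.985
  prox(v) = soft_thresh(-5.985, 0.269) = -5.716
Iteration 3: beta = 0.5, y = -5.716 + 0.5*(-5.716 + 4.4913) = -6.3284
  grad(y) = 0.3432, v = y - alpha*grad = -6.4298
  prox(v) = soft_thresh(-6.4298, 0.269) = -6.1609
Iteration 4: beta = 0.6, y = -6.1609 + 0.6*(-6.1609 + 5.716) = -6.4277
  grad(y) = 0.1445, v = y - alpha*grad = -6.4705
  prox(v) = soft_thresh(-6.4705, 0.269) = -6.2015
f(x_4) = 1*(-6.2015)^2 + 13*(-6.2015) + 0.91*|-6.2015| = -36.5175


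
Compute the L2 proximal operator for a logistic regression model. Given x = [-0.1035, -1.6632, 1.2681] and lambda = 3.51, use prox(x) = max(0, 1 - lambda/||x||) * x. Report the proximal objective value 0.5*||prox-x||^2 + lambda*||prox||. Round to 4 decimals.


Step 1: Compute ||x||.
||x|| = 2.094
Step 2: Compute scaling factor.
scale = max(0, 1 - 3.51/2.094) = 0.0
Step 3: prox(x) = [-0.0, -0.0, 0.0]
||prox(x)|| = 0.0
Step 4: Proximal objective.
0.5*||prox-x||^2 = 2.1925
lambda*||prox|| = 0.0
Total = 2.1925


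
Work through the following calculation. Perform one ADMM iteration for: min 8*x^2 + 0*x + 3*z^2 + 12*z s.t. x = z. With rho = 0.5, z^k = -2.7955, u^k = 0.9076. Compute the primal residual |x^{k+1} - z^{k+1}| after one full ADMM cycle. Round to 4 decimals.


ADMM iteration with rho = 0.5, z^k = -2.7955, u^k = 0.9076
Step 1: x-update.
Minimize 8*x^2 + 0*x + (0.5/2)*(x + 2.7955 + 0.9076)^2
FOC: (2*8 + 0.5)*x = 0 + 0.5*(-2.7955 - 0.9076)
x^{k+1} = -0.1122
Step 2: z-update.
Minimize 3*z^2 + 12*z + (0.5/2)*(-0.1122 - z + 0.9076)^2
FOC: (2*3 + 0.5)*z = -12 + 0.5*(-0.1122 + 0.9076)
z^{k+1} = -1.785
Step 3: u-update.
u^{k+1} = 0.9076 - 0.1122 + 1.785 = 2.5804
Step 4: Primal residual = |-0.1122 + 1.785| = 1.6728


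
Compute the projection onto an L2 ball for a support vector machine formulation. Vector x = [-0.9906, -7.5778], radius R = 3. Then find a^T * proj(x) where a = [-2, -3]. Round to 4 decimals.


Step 1: Compute ||x|| (intermediates to 6 decimals).
||x|| = sqrt((-0.9906)^2 + (-7.5778)^2) = 7.642273
Step 2: Project.
Since ||x|| > R, scale = R/||x|| = 3/7.642273 = 0.392553, proj(x) = scale * x
proj(x) = [-0.388863, -2.974688]
Step 3: Dot product.
a^T * proj(x) = -2*(-0.388863) - 3*(-2.974688) = 9.7018


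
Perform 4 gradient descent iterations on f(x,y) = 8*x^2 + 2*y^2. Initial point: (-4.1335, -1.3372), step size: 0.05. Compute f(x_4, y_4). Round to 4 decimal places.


Gradient descent on f(x,y) = 8*x^2 + 2*y^2.
Starting point: (-4.1335, -1.3372), alpha = 0.05
Step 1: grad_x = 2*8*-4.1335 = -66.136, grad_y = 2*2*-1.3372 = -5.3488
  x_1 = -4.1335 - 0.05*-66.136 = -0.8267
  y_1 = -1.3372 - 0.05*-5.3488 = -1.0698
Step 2: grad_x = 2*8*-0.8267 = -13.2272, grad_y = 2*2*-1.0698 = -4.279
  x_2 = -0.8267 - 0.05*-13.2272 = -0.1653
  y_2 = -1.0698 - 0.05*-4.279 = -0.8558
Step 3: grad_x = 2*8*-0.1653 = -2.6454, grad_y = 2*2*-0.8558 = -3.4232
  x_3 = -0.1653 - 0.05*-2.6454 = -0.0331
  y_3 = -0.8558 - 0.05*-3.4232 = -0.6846
Step 4: grad_x = 2*8*-0.0331 = -0.5291, grad_y = 2*2*-0.6846 = -2.7386
  x_4 = -0.0331 - 0.05*-0.5291 = -0.0066
  y_4 = -0.6846 - 0.05*-2.7386 = -0.5477
f(-0.0066, -0.5477) = 8*(-0.0066)^2 + 2*(-0.5477)^2 = 0.6003


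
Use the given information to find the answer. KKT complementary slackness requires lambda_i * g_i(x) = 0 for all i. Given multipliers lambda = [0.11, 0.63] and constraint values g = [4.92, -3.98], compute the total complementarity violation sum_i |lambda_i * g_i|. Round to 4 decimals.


KKT complementary slackness check:
lambda_1 * g_1 = 0.11 * 4.92 = 0.5412
lambda_2 * g_2 = 0.63 * -3.98 = -2.5074
Total violation = 0.5412 + 2.5074 = 3.0486


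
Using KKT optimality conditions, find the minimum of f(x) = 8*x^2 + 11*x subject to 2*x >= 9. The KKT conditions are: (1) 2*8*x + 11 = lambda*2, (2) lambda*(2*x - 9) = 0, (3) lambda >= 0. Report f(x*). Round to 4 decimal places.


Step 1: Try lambda = 0 (constraint inactive).
x_unc = -11/(2*8) = -0.6875
Check: 2*-0.6875 = -1.375 < 9 -- violated!
Step 2: Constraint must be active: 2*x = 9
x* = 9/2 = 4.5
lambda = (2*8*4.5 + 11)/2 = 41.5
Step 3: Compute optimal value.
f(x*) = 8*4.5^2 + 11*4.5 = 211.5


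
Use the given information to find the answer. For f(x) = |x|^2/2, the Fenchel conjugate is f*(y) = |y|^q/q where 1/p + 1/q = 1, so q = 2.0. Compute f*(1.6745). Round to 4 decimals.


The conjugate exponent q satisfies 1/p + 1/q = 1.
p = 2, so q = 2/(2 - 1) = 2.0
|y|^q = 1.6745^2.0 = 2.804
f*(1.6745) = 2.804 / 2.0 = 1.402


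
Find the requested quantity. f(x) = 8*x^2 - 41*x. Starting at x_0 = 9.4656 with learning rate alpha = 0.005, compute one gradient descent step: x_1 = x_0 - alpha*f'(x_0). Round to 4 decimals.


We compute the gradient at x_0 and apply the update.
f'(x) = 16*x - 41
f'(9.4656) = 16*9.4656 - 41 = 110.4496
x_1 = 9.4656 - 0.005*110.4496 = 8.9134


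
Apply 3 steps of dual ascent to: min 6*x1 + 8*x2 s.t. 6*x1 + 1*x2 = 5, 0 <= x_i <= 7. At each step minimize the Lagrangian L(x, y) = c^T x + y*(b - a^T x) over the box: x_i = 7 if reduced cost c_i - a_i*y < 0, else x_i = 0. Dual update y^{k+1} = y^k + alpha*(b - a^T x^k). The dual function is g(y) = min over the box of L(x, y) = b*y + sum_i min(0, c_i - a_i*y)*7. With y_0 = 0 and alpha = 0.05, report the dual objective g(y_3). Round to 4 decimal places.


Dual ascent for LP: min 6*x1 + 8*x2, 6*x1 + 1*x2 = 5, 0 <= x_i <= 7
Step 1: y^k = 0.0, reduced costs: (6.0, 8.0)
  x^k = (0.0, 0.0), subgradient = b - a^T x = 5.0
  y^{k+1} = 0.0 + 0.05*5.0 = 0.25
Step 2: y^k = 0.25, reduced costs: (4.5, 7.75)
  x^k = (0.0, 0.0), subgradient = b - a^T x = 5.0
  y^{k+1} = 0.25 + 0.05*5.0 = 0.5
Step 3: y^k = 0.5, reduced costs: (3.0, 7.5)
  x^k = (0.0, 0.0), subgradient = b - a^T x = 5.0
  y^{k+1} = 0.5 + 0.05*5.0 = 0.75
Dual objective at y_3 = 0.75: reduced costs (1.5, 7.25), box minimizer x = (0.0, 0.0)
g(y_3) = b*y + (c1 - a1*y)*x1 + (c2 - a2*y)*x2 = 5*0.75 + 1.5*0.0 + 7.25*0.0 = 3.75 + 0.0 + 0.0 = 3.75


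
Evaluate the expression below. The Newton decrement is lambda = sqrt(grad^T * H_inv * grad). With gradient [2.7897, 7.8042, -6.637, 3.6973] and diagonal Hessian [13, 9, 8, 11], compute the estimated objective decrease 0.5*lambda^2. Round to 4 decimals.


Step 1: H is diagonal, so H^(-1) * g = [0.2146, 0.8671, -0.8296, 0.3361].
Step 2: g^T H^(-1) g = sum_i g_i^2 / H_ii
  = (2.7897)^2/13 + (7.8042)^2/9 + (-6.637)^2/8 + (3.6973)^2/11
  = 0.5986 + 6.7673 + 5.5062 + 1.2427 = 14.1149
Step 3: Objective decrease = 0.5 * g^T H^(-1) g = 7.0574


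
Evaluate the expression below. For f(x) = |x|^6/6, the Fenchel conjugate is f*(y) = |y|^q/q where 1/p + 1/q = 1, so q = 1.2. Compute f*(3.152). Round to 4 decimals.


The conjugate exponent q satisfies 1/p + 1/q = 1.
p = 6, so q = 6/(6 - 1) = 1.2
|y|^q = 3.152^1.2 = 3.9656
f*(3.152) = 3.9656 / 1.2 = 3.3046


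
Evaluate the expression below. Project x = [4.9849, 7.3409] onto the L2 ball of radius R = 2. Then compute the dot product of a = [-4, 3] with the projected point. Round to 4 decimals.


Step 1: Compute ||x|| (intermediates to 6 decimals).
||x|| = sqrt(4.9849^2 + 7.3409^2) = 8.873446
Step 2: Project.
Since ||x|| > R, scale = R/||x|| = 2/8.873446 = 0.225392, proj(x) = scale * x
proj(x) = [1.123557, 1.65458]
Step 3: Dot product.
a^T * proj(x) = -4*1.123557 + 3*1.65458 = 0.4695


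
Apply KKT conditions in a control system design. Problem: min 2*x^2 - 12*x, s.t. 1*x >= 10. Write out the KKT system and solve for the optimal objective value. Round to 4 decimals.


Step 1: Try lambda = 0 (constraint inactive).
x_unc = 12/(2*2) = 3.0
Check: 1*3.0 = 3.0 < 10 -- violated!
Step 2: Constraint must be active: 1*x = 10
x* = 10/1 = 10.0
lambda = (2*2*10.0 - 12)/1 = 28.0
Step 3: Compute optimal value.
f(x*) = 2*10.0^2 - 12*10.0 = 80.0


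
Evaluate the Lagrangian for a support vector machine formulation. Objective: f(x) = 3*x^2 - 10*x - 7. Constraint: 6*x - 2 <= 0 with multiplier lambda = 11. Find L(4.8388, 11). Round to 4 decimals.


Step 1: Evaluate f(x).
f(4.8388) = 3*4.8388^2 - 10*4.8388 - 7 = 14.854
Step 2: Evaluate g(x).
g(4.8388) = 6*4.8388 - 2 = 27.0328
Step 3: Compute Lagrangian.
L = 14.854 + 11*27.0328 = 312.2148


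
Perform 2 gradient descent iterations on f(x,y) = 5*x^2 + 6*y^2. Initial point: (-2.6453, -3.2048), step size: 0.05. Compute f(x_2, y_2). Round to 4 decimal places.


Gradient descent on f(x,y) = 5*x^2 + 6*y^2.
Starting point: (-2.6453, -3.2048), alpha = 0.05
Step 1: grad_x = 2*5*-2.6453 = -26.453, grad_y = 2*6*-3.2048 = -38.4576
  x_1 = -2.6453 - 0.05*-26.453 = -1.3227
  y_1 = -3.2048 - 0.05*-38.4576 = -1.2819
Step 2: grad_x = 2*5*-1.3227 = -13.2265, grad_y = 2*6*-1.2819 = -15.383
  x_2 = -1.3227 - 0.05*-13.2265 = -0.6613
  y_2 = -1.2819 - 0.05*-15.383 = -0.5128
f(-0.6613, -0.5128) = 5*(-0.6613)^2 + 6*(-0.5128)^2 = 3.7643


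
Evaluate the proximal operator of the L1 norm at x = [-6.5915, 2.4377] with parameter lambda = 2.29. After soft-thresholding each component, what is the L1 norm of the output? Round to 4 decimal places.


Soft-thresholding with lambda = 2.29:
prox(-6.5915) = sign(-6.5915)*max(|-6.5915| - 2.29, 0) = -4.3015
prox(2.4377) = sign(2.4377)*max(|2.4377| - 2.29, 0) = 0.1477
prox(x) = [-4.3015, 0.1477]
||prox(x)||_1 = 4.3015 + 0.1477 = 4.4492


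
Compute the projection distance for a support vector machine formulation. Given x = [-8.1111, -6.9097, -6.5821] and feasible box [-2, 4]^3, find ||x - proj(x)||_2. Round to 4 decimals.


Project each component onto [-2, 4].
clip(-8.1111) = -2.0, clip(-6.9097) = -2.0, clip(-6.5821) = -2.0
Projection = [-2.0, -2.0, -2.0]
Squared diffs: [37.3455, 24.1052, 20.9956]
Distance = sqrt(82.4463) = 9.08


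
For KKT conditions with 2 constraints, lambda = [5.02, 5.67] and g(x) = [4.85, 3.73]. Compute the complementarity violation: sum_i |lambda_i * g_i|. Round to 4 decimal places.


KKT complementary slackness check:
lambda_1 * g_1 = 5.02 * 4.85 = 24.347
lambda_2 * g_2 = 5.67 * 3.73 = 21.1491
Total violation = 24.347 + 21.1491 = 45.4961


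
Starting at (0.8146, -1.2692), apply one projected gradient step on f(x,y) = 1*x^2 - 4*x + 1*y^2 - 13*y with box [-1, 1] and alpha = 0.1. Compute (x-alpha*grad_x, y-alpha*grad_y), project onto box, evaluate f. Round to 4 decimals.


Step 1: Compute gradient at (0.8146, -1.2692).
grad_x = 2*1*0.8146 - 4 = -2.3708
grad_y = 2*1*-1.2692 - 13 = -15.5384
Step 2: Gradient step.
x_raw = 0.8146 - 0.1*-2.3708 = 1.0517
y_raw = -1.2692 - 0.1*-15.5384 = 0.2846
Step 3: Project onto [-1, 1].
x_proj = clip(1.0517) = 1.0
y_proj = clip(0.2846) = 0.2846
Step 4: Evaluate f.
f(1.0, 0.2846) = -6.6193


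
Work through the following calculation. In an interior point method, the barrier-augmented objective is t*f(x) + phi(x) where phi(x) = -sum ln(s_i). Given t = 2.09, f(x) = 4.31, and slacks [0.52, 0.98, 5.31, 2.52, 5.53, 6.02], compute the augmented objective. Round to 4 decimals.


Step 1: Compute log-barrier.
ln values: [-0.6539, -0.0202, 1.6696, 0.9243, 1.7102, 1.7951]
phi = -(-0.6539 - 0.0202 + 1.6696 + 0.9243 + 1.7102 + 1.7951) = -5.425
Step 2: Compute augmented objective.
t*f(x) = 2.09*4.31 = 9.0079
Total = 9.0079 - 5.425 = 3.5829


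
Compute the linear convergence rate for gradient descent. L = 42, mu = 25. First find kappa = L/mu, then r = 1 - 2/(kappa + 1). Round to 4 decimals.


Step 1: Compute the condition number.
kappa = L/mu = 42/25 = 1.68
Step 2: Compute the convergence rate.
r = 1 - 2/(kappa + 1) = 1 - 2*mu/(L + mu) = (L - mu)/(L + mu) = 17/67 = 0.2537


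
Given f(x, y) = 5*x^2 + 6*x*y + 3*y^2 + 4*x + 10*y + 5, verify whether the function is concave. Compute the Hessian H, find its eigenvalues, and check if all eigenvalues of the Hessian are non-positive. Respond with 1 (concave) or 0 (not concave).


The Hessian of f(x,y) = 5*x^2 + 6*x*y + 3*y^2 + 4*x + 10*y + 5 is:
H = [[10, 6], [6, 6]]
Trace = 10 + 6 = 16
Determinant = 10*6 - (6)^2 = 24
Discriminant = (16)^2 - 4*24 = 160.0
Eigenvalues: lambda_1 = 1.6754, lambda_2 = 14.3246
The function is not concave.

0
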